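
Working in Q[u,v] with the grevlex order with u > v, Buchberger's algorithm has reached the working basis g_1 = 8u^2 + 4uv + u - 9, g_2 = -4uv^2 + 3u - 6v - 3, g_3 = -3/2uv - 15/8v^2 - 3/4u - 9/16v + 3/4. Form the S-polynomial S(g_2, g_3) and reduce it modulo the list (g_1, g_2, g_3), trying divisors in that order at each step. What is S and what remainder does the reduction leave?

S(g_2, g_3) = -5/4v^3 - 1/2uv - 3/8v^2 - 3/4u + 2v + 3/4; remainder on division = -5/4v^3 + 1/4v^2 - 1/2u + 35/16v + 1/2.

lcm(LM(g_2), LM(g_3)) = uv^2.
S = (lcm/LT(g_2))·g_2 − (lcm/LT(g_3))·g_3 = -5/4v^3 - 1/2uv - 3/8v^2 - 3/4u + 2v + 3/4.
Reduce S modulo (g_1, g_2, g_3) in that order:
  leading term v^3: no divisor's leading term divides it; move -5/4v^3 to the remainder.
  leading term uv: subtract (1/3)·g_3 from -1/2uv - 3/8v^2 - 3/4u + 2v + 3/4 → 1/4v^2 - 1/2u + 35/16v + 1/2
  leading term v^2: no divisor's leading term divides it; move 1/4v^2 to the remainder.
  leading term u: no divisor's leading term divides it; move -1/2u to the remainder.
  leading term v: no divisor's leading term divides it; move 35/16v to the remainder.
  leading term 1: no divisor's leading term divides it; move 1/2 to the remainder.
The remainder -5/4v^3 + 1/4v^2 - 1/2u + 35/16v + 1/2 is nonzero, so it would be added as the next basis element.
An S-polynomial is built so that the two leading terms cancel; whether anything survives reduction is exactly the Gröbner-basis criterion.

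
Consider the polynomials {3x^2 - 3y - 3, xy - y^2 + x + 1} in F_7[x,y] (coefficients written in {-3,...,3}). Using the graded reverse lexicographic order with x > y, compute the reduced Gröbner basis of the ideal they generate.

f_1 = 3x^2 - 3y - 3, LT = x^2.
f_2 = xy - y^2 + x + 1, LT = xy.

S(f_1,f_2): lcm = x^2y. S = xy^2 - x^2 - y^2 - x - y.
  leading term xy^2: subtract (y)·f_2 from xy^2 - x^2 - y^2 - x - y → y^3 - x^2 - xy - y^2 - x - 2y
  leading term y^3: no divisor's leading term divides it; move y^3 to the remainder.
  leading term x^2: subtract (2)·f_1 from -x^2 - xy - y^2 - x - 2y → -xy - y^2 - x - 3y - 1
  leading term xy: subtract (-1)·f_2 from -xy - y^2 - x - 3y - 1 → -2y^2 - 3y
  leading term y^2: no divisor's leading term divides it; move -2y^2 to the remainder.
  leading term y: no divisor's leading term divides it; move -3y to the remainder.
  remainder y^3 - 2y^2 - 3y ≠ 0; add g_3 = y^3 - 2y^2 - 3y to the basis.

The other S-polynomials (S(f_1,g_3), S(f_2,g_3)) all reduce to 0 modulo the current basis, so we have a Gröbner basis.

G = {y^3 - 2y^2 - 3y, x^2 - y - 1, xy - y^2 + x + 1}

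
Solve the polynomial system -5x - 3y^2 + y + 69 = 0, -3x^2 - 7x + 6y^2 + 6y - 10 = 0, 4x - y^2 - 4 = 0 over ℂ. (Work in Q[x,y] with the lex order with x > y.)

Compute a lex Gröbner basis by Buchberger's algorithm.
f_1 = -5x - 3y^2 + y + 69, LT = x.
f_2 = -3x^2 - 7x + 6y^2 + 6y - 10, LT = x^2.
f_3 = 4x - y^2 - 4, LT = x.

S(f_1,f_2): lcm = x^2. S = 3/5xy^2 - 1/5xy - 242/15x + 2y^2 + 2y - 10/3.
  leading term xy^2: subtract (-3/25y^2)·f_1 from 3/5xy^2 - 1/5xy - 242/15x + 2y^2 + 2y - 10/3 → -1/5xy - 242/15x - 9/25y^4 + 3/25y^3 + 257/25y^2 + 2y - 10/3
  leading term xy: subtract (1/25y)·f_1 from -1/5xy - 242/15x - 9/25y^4 + 3/25y^3 + 257/25y^2 + 2y - 10/3 → -242/15x - 9/25y^4 + 6/25y^3 + 256/25y^2 - 19/25y - 10/3
  leading term x: subtract (242/75)·f_1 from -242/15x - 9/25y^4 + 6/25y^3 + 256/25y^2 - 19/25y - 10/3 → -9/25y^4 + 6/25y^3 + 498/25y^2 - 299/75y - 16948/75
  leading term y^4: no divisor's leading term divides it; move -9/25y^4 to the remainder.
  leading term y^3: no divisor's leading term divides it; move 6/25y^3 to the remainder.
  leading term y^2: no divisor's leading term divides it; move 498/25y^2 to the remainder.
  leading term y: no divisor's leading term divides it; move -299/75y to the remainder.
  leading term 1: no divisor's leading term divides it; move -16948/75 to the remainder.
  remainder -9/25y^4 + 6/25y^3 + 498/25y^2 - 299/75y - 16948/75 ≠ 0; add h_4 = -9/25y^4 + 6/25y^3 + 498/25y^2 - 299/75y - 16948/75 to the basis.

S(f_1,f_3): lcm = x. S = 17/20y^2 - 1/5y - 64/5.
  leading term y^2: no divisor's leading term divides it; move 17/20y^2 to the remainder.
  leading term y: no divisor's leading term divides it; move -1/5y to the remainder.
  leading term 1: no divisor's leading term divides it; move -64/5 to the remainder.
  remainder 17/20y^2 - 1/5y - 64/5 ≠ 0; add h_5 = 17/20y^2 - 1/5y - 64/5 to the basis.

S(f_2,f_3): lcm = x^2. S = 1/4xy^2 + 10/3x - 2y^2 - 2y + 10/3.
  leading term xy^2: subtract (-1/20y^2)·f_1 from 1/4xy^2 + 10/3x - 2y^2 - 2y + 10/3 → 10/3x - 3/20y^4 + 1/20y^3 + 29/20y^2 - 2y + 10/3
  leading term x: subtract (-2/3)·f_1 from 10/3x - 3/20y^4 + 1/20y^3 + 29/20y^2 - 2y + 10/3 → -3/20y^4 + 1/20y^3 - 11/20y^2 - 4/3y + 148/3
  leading term y^4: subtract (5/12)·h_4 from -3/20y^4 + 1/20y^3 - 11/20y^2 - 4/3y + 148/3 → -1/20y^3 - 177/20y^2 + 59/180y + 6457/45
  leading term y^3: subtract (-1/17y)·h_5 from -1/20y^3 - 177/20y^2 + 59/180y + 6457/45 → -3013/340y^2 - 1301/3060y + 6457/45
  leading term y^2: subtract (-3013/289)·h_5 from -3013/340y^2 - 1301/3060y + 6457/45 → -26117/10404y + 26117/2601
  leading term y: no divisor's leading term divides it; move -26117/10404y to the remainder.
  leading term 1: no divisor's leading term divides it; move 26117/2601 to the remainder.
  remainder -26117/10404y + 26117/2601 ≠ 0; add h_6 = -26117/10404y + 26117/2601 to the basis.

S(f_1,h_4): leading monomials are coprime, so the S-polynomial reduces to 0 (Buchberger's first criterion).
S(f_2,h_4): leading monomials are coprime, so the S-polynomial reduces to 0 (Buchberger's first criterion).
S(f_3,h_4): leading monomials are coprime, so the S-polynomial reduces to 0 (Buchberger's first criterion).
S(f_1,h_5): leading monomials are coprime, so the S-polynomial reduces to 0 (Buchberger's first criterion).
S(f_2,h_5): leading monomials are coprime, so the S-polynomial reduces to 0 (Buchberger's first criterion).
S(f_3,h_5): leading monomials are coprime, so the S-polynomial reduces to 0 (Buchberger's first criterion).
S(h_4,h_5): lcm = y^4. S = -22/51y^3 - 2054/51y^2 + 299/27y + 16948/27.
  leading term y^3: subtract (-440/867y)·h_5 from -22/51y^3 - 2054/51y^2 + 299/27y + 16948/27 → -35006/867y^2 + 35723/7803y + 16948/27
  leading term y^2: subtract (-700120/14739)·h_5 from -35006/867y^2 + 35723/7803y + 16948/27 → -652925/132651y + 2611700/132651
  leading term y: subtract (100/51)·h_6 from -652925/132651y + 2611700/132651 → 0
  remainder 0.

S(f_1,h_6): leading monomials are coprime, so the S-polynomial reduces to 0 (Buchberger's first criterion).
S(f_2,h_6): leading monomials are coprime, so the S-polynomial reduces to 0 (Buchberger's first criterion).
S(f_3,h_6): leading monomials are coprime, so the S-polynomial reduces to 0 (Buchberger's first criterion).
S(h_4,h_6): lcm = y^4. S = 10/3y^3 - 166/3y^2 + 299/27y + 16948/27.
  leading term y^3: subtract (200/51y)·h_5 from 10/3y^3 - 166/3y^2 + 299/27y + 16948/27 → -2782/51y^2 + 28123/459y + 16948/27
  leading term y^2: subtract (-55640/867)·h_5 from -2782/51y^2 + 28123/459y + 16948/27 → 377939/7803y - 1511756/7803
  leading term y: subtract (-1511756/78351)·h_6 from 377939/7803y - 1511756/7803 → 0
  remainder 0.

S(h_5,h_6): lcm = y^2. S = 64/17y - 256/17.
  leading term y: subtract (-39168/26117)·h_6 from 64/17y - 256/17 → 0
  remainder 0.

Every S-polynomial of the final basis reduces to 0, so we have a Gröbner basis.
Inter-reduce: drop elements whose leading term is divisible by another's, tail-reduce, and make monic.
Reduced Gröbner basis: {x - 5, y - 4}.

From the last basis element, y - 4 = 0, so y takes values in {4}. Each choice, substituted upward through the basis, yields the corresponding point(s) of the solution set.
  y = 4: the earlier basis element becomes x - 5 = 0, giving x = 5 — point (5, 4).

{(5, 4)}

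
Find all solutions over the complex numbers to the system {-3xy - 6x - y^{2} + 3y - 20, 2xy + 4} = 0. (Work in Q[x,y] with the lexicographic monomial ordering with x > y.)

Compute a lex Gröbner basis by Buchberger's algorithm.
f_1 = -3xy - 6x - y^{2} + 3y - 20, LT = xy.
f_2 = 2xy + 4, LT = xy.

S(f_1,f_2): lcm = xy. S = 2x + \tfrac{1}{3}y^{2} - y + \tfrac{14}{3}.
  reduce S modulo (f_1, f_2):
  remainder 2x + \tfrac{1}{3}y^{2} - y + \tfrac{14}{3} ≠ 0; add h_3 = 2x + \tfrac{1}{3}y^{2} - y + \tfrac{14}{3} to the basis.

S(f_1,h_3): lcm = xy. S = 2x - \tfrac{1}{6}y^{3} + \tfrac{5}{6}y^{2} - \tfrac{10}{3}y + \tfrac{20}{3}.
  reduce S modulo (f_1, f_2, h_3):
  remainder -\tfrac{1}{6}y^{3} + \tfrac{1}{2}y^{2} - \tfrac{7}{3}y + 2 ≠ 0; add h_4 = -\tfrac{1}{6}y^{3} + \tfrac{1}{2}y^{2} - \tfrac{7}{3}y + 2 to the basis.

The other S-polynomials (S(f_2,h_3), S(f_1,h_4), S(f_2,h_4), S(h_3,h_4)) all reduce to 0 modulo the current basis, so we have a Gröbner basis.
Inter-reduce: drop elements whose leading term is divisible by another's, tail-reduce, and make monic.
Reduced Gröbner basis: {x + \tfrac{1}{6}y^{2} - \tfrac{1}{2}y + \tfrac{7}{3}, y^{3} - 3y^{2} + 14y - 12}.

Elimination: the polynomial y^{3} - 3y^{2} + 14y - 12 lies in the elimination ideal for y, so y ∈ {1, 1 + sqrt(11)*I, 1 - sqrt(11)*I}. For each such y, the remaining basis elements (now univariate) give the rest of the solution.
  y = 1: the earlier basis element becomes x + 2 = 0, giving x = -2 — point (-2, 1).
  y = 1 + sqrt(11)*I: the earlier basis element becomes x + 1/6 - sqrt(11)*I/6 = 0, giving x = -1/6 + sqrt(11)*I/6 — point (-1/6 + sqrt(11)*I/6, 1 + sqrt(11)*I).
  y = 1 - sqrt(11)*I: the earlier basis element becomes x + 1/6 + sqrt(11)*I/6 = 0, giving x = -1/6 - sqrt(11)*I/6 — point (-1/6 - sqrt(11)*I/6, 1 - sqrt(11)*I).

{(-2, 1), (-1/6 + sqrt(11)*I/6, 1 + sqrt(11)*I), (-1/6 - sqrt(11)*I/6, 1 - sqrt(11)*I)}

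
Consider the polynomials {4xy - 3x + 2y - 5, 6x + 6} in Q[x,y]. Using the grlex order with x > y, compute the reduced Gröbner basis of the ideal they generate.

G = {x + 1, y + 1}

f_1 = 4xy - 3x + 2y - 5, LT = xy.
f_2 = 6x + 6, LT = x.

S(f_1,f_2): lcm = xy. S = -\tfrac{3}{4}x - \tfrac{1}{2}y - \tfrac{5}{4}.
  leading term x: subtract (-\tfrac{1}{8})·f_2 from -\tfrac{3}{4}x - \tfrac{1}{2}y - \tfrac{5}{4} → -\tfrac{1}{2}y - \tfrac{1}{2}
  leading term y: no divisor's leading term divides it; move -\tfrac{1}{2}y to the remainder.
  leading term 1: no divisor's leading term divides it; move -\tfrac{1}{2} to the remainder.
  remainder -\tfrac{1}{2}y - \tfrac{1}{2} ≠ 0; add g_3 = -\tfrac{1}{2}y - \tfrac{1}{2} to the basis.

S(f_1,g_3): lcm = xy. S = -\tfrac{7}{4}x + \tfrac{1}{2}y - \tfrac{5}{4}.
  leading term x: subtract (-\tfrac{7}{24})·f_2 from -\tfrac{7}{4}x + \tfrac{1}{2}y - \tfrac{5}{4} → \tfrac{1}{2}y + \tfrac{1}{2}
  leading term y: subtract (-1)·g_3 from \tfrac{1}{2}y + \tfrac{1}{2} → 0
  remainder 0.

S(f_2,g_3): leading monomials are coprime, so the S-polynomial reduces to 0 (Buchberger's first criterion).
Every S-polynomial of the final basis reduces to 0, so we have a Gröbner basis.
Inter-reduce: drop elements whose leading term is divisible by another's, tail-reduce, and make monic.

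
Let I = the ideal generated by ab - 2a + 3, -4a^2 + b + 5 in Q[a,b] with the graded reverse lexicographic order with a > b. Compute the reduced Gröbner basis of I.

G = {a^2 - 1/4b - 5/4, ab - 2a + 3, b^2 + 12a + 3b - 10}

Buchberger's algorithm terminates because the ascending chain of leading-term ideals stabilizes.

f_1 = ab - 2a + 3, LT = ab.
f_2 = -4a^2 + b + 5, LT = a^2.

S(f_1,f_2): lcm = a^2b. S = -2a^2 + 1/4b^2 + 3a + 5/4b.
  reduce S modulo (f_1, f_2):
  remainder 1/4b^2 + 3a + 3/4b - 5/2 ≠ 0; add g_3 = 1/4b^2 + 3a + 3/4b - 5/2 to the basis.

The other S-polynomials (S(f_1,g_3), S(f_2,g_3)) all reduce to 0 modulo the current basis, so we have a Gröbner basis.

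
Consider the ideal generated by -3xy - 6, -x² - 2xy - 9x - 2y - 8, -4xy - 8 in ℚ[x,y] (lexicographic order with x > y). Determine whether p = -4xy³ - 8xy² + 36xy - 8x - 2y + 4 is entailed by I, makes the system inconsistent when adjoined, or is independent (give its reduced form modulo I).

First compute the reduced Gröbner basis of I by Buchberger's algorithm.
f_1 = -3xy - 6, LT = xy.
f_2 = -x² - 2xy - 9x - 2y - 8, LT = x².
f_3 = -4xy - 8, LT = xy.

S(f_1,f_2): lcm = x²y. S = -2xy² - 9xy + 2x - 2y² - 8y.
  leading term xy²: subtract (⅔y)·f_1 from -2xy² - 9xy + 2x - 2y² - 8y → -9xy + 2x - 2y² - 4y
  leading term xy: subtract (3)·f_1 from -9xy + 2x - 2y² - 4y → 2x - 2y² - 4y + 18
  leading term x: no divisor's leading term divides it; move 2x to the remainder.
  leading term y²: no divisor's leading term divides it; move -2y² to the remainder.
  leading term y: no divisor's leading term divides it; move -4y to the remainder.
  leading term 1: no divisor's leading term divides it; move 18 to the remainder.
  remainder 2x - 2y² - 4y + 18 ≠ 0; add h_4 = 2x - 2y² - 4y + 18 to the basis.

S(f_1,f_3): lcm = xy. S = 0.
  remainder 0.

S(f_2,f_3): lcm = x²y. S = 2xy² + 9xy - 2x + 2y² + 8y.
  leading term xy²: subtract (-⅔y)·f_1 from 2xy² + 9xy - 2x + 2y² + 8y → 9xy - 2x + 2y² + 4y
  leading term xy: subtract (-3)·f_1 from 9xy - 2x + 2y² + 4y → -2x + 2y² + 4y - 18
  leading term x: subtract (-1)·h_4 from -2x + 2y² + 4y - 18 → 0
  remainder 0.

S(f_1,h_4): lcm = xy. S = y³ + 2y² - 9y + 2.
  leading term y³: no divisor's leading term divides it; move y³ to the remainder.
  leading term y²: no divisor's leading term divides it; move 2y² to the remainder.
  leading term y: no divisor's leading term divides it; move -9y to the remainder.
  leading term 1: no divisor's leading term divides it; move 2 to the remainder.
  remainder y³ + 2y² - 9y + 2 ≠ 0; add h_5 = y³ + 2y² - 9y + 2 to the basis.

S(f_2,h_4): lcm = x². S = xy² + 4xy + 2y + 8.
  leading term xy²: subtract (-⅓y)·f_1 from xy² + 4xy + 2y + 8 → 4xy + 8
  leading term xy: subtract (-4/3)·f_1 from 4xy + 8 → 0
  remainder 0.

S(f_3,h_4): lcm = xy. S = y³ + 2y² - 9y + 2.
  leading term y³: subtract (1)·h_5 from y³ + 2y² - 9y + 2 → 0
  remainder 0.

S(f_1,h_5): lcm = xy³. S = -2xy² + 9xy - 2x + 2y².
  leading term xy²: subtract (⅔y)·f_1 from -2xy² + 9xy - 2x + 2y² → 9xy - 2x + 2y² + 4y
  leading term xy: subtract (-3)·f_1 from 9xy - 2x + 2y² + 4y → -2x + 2y² + 4y - 18
  leading term x: subtract (-1)·h_4 from -2x + 2y² + 4y - 18 → 0
  remainder 0.

S(f_2,h_5): leading monomials are coprime, so the S-polynomial reduces to 0 (Buchberger's first criterion).
S(f_3,h_5): lcm = xy³. S = -2xy² + 9xy - 2x + 2y².
  leading term xy²: subtract (⅔y)·f_1 from -2xy² + 9xy - 2x + 2y² → 9xy - 2x + 2y² + 4y
  leading term xy: subtract (-3)·f_1 from 9xy - 2x + 2y² + 4y → -2x + 2y² + 4y - 18
  leading term x: subtract (-1)·h_4 from -2x + 2y² + 4y - 18 → 0
  remainder 0.

S(h_4,h_5): leading monomials are coprime, so the S-polynomial reduces to 0 (Buchberger's first criterion).
Every S-polynomial of the final basis reduces to 0, so we have a Gröbner basis.
Inter-reduce: drop elements whose leading term is divisible by another's, tail-reduce, and make monic.
Reduced Gröbner basis: {x - y² - 2y + 9, y³ + 2y² - 9y + 2}.
Label its elements g_1 = x - y² - 2y + 9, g_2 = y³ + 2y² - 9y + 2.

Reduce p = -4xy³ - 8xy² + 36xy - 8x - 2y + 4 modulo G:
  leading term xy³: subtract (-4y³)·g_1 from -4xy³ - 8xy² + 36xy - 8x - 2y + 4 → -8xy² + 36xy - 8x - 4y⁵ - 8y⁴ + 36y³ - 2y + 4
  leading term xy²: subtract (-8y²)·g_1 from -8xy² + 36xy - 8x - 4y⁵ - 8y⁴ + 36y³ - 2y + 4 → 36xy - 8x - 4y⁵ - 16y⁴ + 20y³ + 72y² - 2y + 4
  leading term xy: subtract (36y)·g_1 from 36xy - 8x - 4y⁵ - 16y⁴ + 20y³ + 72y² - 2y + 4 → -8x - 4y⁵ - 16y⁴ + 56y³ + 144y² - 326y + 4
  leading term x: subtract (-8)·g_1 from -8x - 4y⁵ - 16y⁴ + 56y³ + 144y² - 326y + 4 → -4y⁵ - 16y⁴ + 56y³ + 136y² - 342y + 76
  leading term y⁵: subtract (-4y²)·g_2 from -4y⁵ - 16y⁴ + 56y³ + 136y² - 342y + 76 → -8y⁴ + 20y³ + 144y² - 342y + 76
  leading term y⁴: subtract (-8y)·g_2 from -8y⁴ + 20y³ + 144y² - 342y + 76 → 36y³ + 72y² - 326y + 76
  leading term y³: subtract (36)·g_2 from 36y³ + 72y² - 326y + 76 → -2y + 4
  leading term y: no divisor's leading term divides it; move -2y to the remainder.
  leading term 1: no divisor's leading term divides it; move 4 to the remainder.
  normal form = -2y + 4.
The normal form is nonzero, so p ∉ I. Since p minus its normal form lies in I, I + (p) = I + (r) where r = -2y + 4; decide whether this ideal is the whole ring.
Run Buchberger on G together with r (pairs among the g_i already reduce to 0 since G is a Gröbner basis):
g_1 = x - y² - 2y + 9, LT = x.
g_2 = y³ + 2y² - 9y + 2, LT = y³.
r = -2y + 4, LT = y.

S(g_1,g_2): leading monomials are coprime, so the S-polynomial reduces to 0 (Buchberger's first criterion).
S(g_1,r): leading monomials are coprime, so the S-polynomial reduces to 0 (Buchberger's first criterion).
S(g_2,r): lcm = y³. S = 4y² - 9y + 2.
  leading term y²: subtract (-2y)·r from 4y² - 9y + 2 → -y + 2
  leading term y: subtract (½)·r from -y + 2 → 0
  remainder 0.

Every S-polynomial of the final basis reduces to 0, so we have a Gröbner basis.
Inter-reduce: drop elements whose leading term is divisible by another's, tail-reduce, and make monic.
Reduced Gröbner basis: {x + 1, y - 2}.
The reduced Gröbner basis of I + (p) is {x + 1, y - 2} ≠ {1}, a proper ideal, so the enlarged system stays consistent: p is independent of I, with normal form -2y + 4.

-4xy³ - 8xy² + 36xy - 8x - 2y + 4 is independent of I; its normal form modulo I is -2y + 4.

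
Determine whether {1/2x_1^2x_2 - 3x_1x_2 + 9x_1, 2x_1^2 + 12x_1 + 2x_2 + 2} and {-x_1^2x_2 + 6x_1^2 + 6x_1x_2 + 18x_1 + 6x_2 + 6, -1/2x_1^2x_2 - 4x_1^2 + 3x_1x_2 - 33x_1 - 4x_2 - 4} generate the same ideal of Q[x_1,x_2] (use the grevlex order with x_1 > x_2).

Equality of ideals is decidable: compute both reduced Gröbner bases (unique for the ordering) and check whether they agree.
Buchberger on the first generating set:
f_1 = 1/2x_1^2x_2 - 3x_1x_2 + 9x_1, LT = x_1^2x_2.
f_2 = 2x_1^2 + 12x_1 + 2x_2 + 2, LT = x_1^2.

S(f_1,f_2): lcm = x_1^2x_2. S = -12x_1x_2 - x_2^2 + 18x_1 - x_2.
  leading term x_1x_2: no divisor's leading term divides it; move -12x_1x_2 to the remainder.
  leading term x_2^2: no divisor's leading term divides it; move -x_2^2 to the remainder.
  leading term x_1: no divisor's leading term divides it; move 18x_1 to the remainder.
  leading term x_2: no divisor's leading term divides it; move -x_2 to the remainder.
  remainder -12x_1x_2 - x_2^2 + 18x_1 - x_2 ≠ 0; add g_3 = -12x_1x_2 - x_2^2 + 18x_1 - x_2 to the basis.

S(f_1,g_3): lcm = x_1^2x_2. S = -1/12x_1x_2^2 + 3/2x_1^2 - 73/12x_1x_2 + 18x_1.
  leading term x_1x_2^2: subtract (1/144x_2)·g_3 from -1/12x_1x_2^2 + 3/2x_1^2 - 73/12x_1x_2 + 18x_1 → 1/144x_2^3 + 3/2x_1^2 - 149/24x_1x_2 + 1/144x_2^2 + 18x_1
  leading term x_2^3: no divisor's leading term divides it; move 1/144x_2^3 to the remainder.
  leading term x_1^2: subtract (3/4)·f_2 from 3/2x_1^2 - 149/24x_1x_2 + 1/144x_2^2 + 18x_1 → -149/24x_1x_2 + 1/144x_2^2 + 9x_1 - 3/2x_2 - 3/2
  leading term x_1x_2: subtract (149/288)·g_3 from -149/24x_1x_2 + 1/144x_2^2 + 9x_1 - 3/2x_2 - 3/2 → 151/288x_2^2 - 5/16x_1 - 283/288x_2 - 3/2
  leading term x_2^2: no divisor's leading term divides it; move 151/288x_2^2 to the remainder.
  leading term x_1: no divisor's leading term divides it; move -5/16x_1 to the remainder.
  leading term x_2: no divisor's leading term divides it; move -283/288x_2 to the remainder.
  leading term 1: no divisor's leading term divides it; move -3/2 to the remainder.
  remainder 1/144x_2^3 + 151/288x_2^2 - 5/16x_1 - 283/288x_2 - 3/2 ≠ 0; add g_4 = 1/144x_2^3 + 151/288x_2^2 - 5/16x_1 - 283/288x_2 - 3/2 to the basis.

The other S-polynomials (S(f_2,g_3), S(f_1,g_4), S(f_2,g_4), S(g_3,g_4)) all reduce to 0 modulo the current basis, so we have a Gröbner basis.
Inter-reduce: drop elements whose leading term is divisible by another's, tail-reduce, and make monic.
Reduced Gröbner basis: {x_2^3 + 151/2x_2^2 - 45x_1 - 283/2x_2 - 216, x_1^2 + 6x_1 + x_2 + 1, x_1x_2 + 1/12x_2^2 - 3/2x_1 + 1/12x_2}.

Buchberger on the second generating set:
h_1 = -x_1^2x_2 + 6x_1^2 + 6x_1x_2 + 18x_1 + 6x_2 + 6, LT = x_1^2x_2.
h_2 = -1/2x_1^2x_2 - 4x_1^2 + 3x_1x_2 - 33x_1 - 4x_2 - 4, LT = x_1^2x_2.

S(h_1,h_2): lcm = x_1^2x_2. S = -14x_1^2 - 84x_1 - 14x_2 - 14.
  leading term x_1^2: no divisor's leading term divides it; move -14x_1^2 to the remainder.
  leading term x_1: no divisor's leading term divides it; move -84x_1 to the remainder.
  leading term x_2: no divisor's leading term divides it; move -14x_2 to the remainder.
  leading term 1: no divisor's leading term divides it; move -14 to the remainder.
  remainder -14x_1^2 - 84x_1 - 14x_2 - 14 ≠ 0; add k_3 = -14x_1^2 - 84x_1 - 14x_2 - 14 to the basis.

S(h_1,k_3): lcm = x_1^2x_2. S = -6x_1^2 - 12x_1x_2 - x_2^2 - 18x_1 - 7x_2 - 6.
  leading term x_1^2: subtract (3/7)·k_3 from -6x_1^2 - 12x_1x_2 - x_2^2 - 18x_1 - 7x_2 - 6 → -12x_1x_2 - x_2^2 + 18x_1 - x_2
  leading term x_1x_2: no divisor's leading term divides it; move -12x_1x_2 to the remainder.
  leading term x_2^2: no divisor's leading term divides it; move -x_2^2 to the remainder.
  leading term x_1: no divisor's leading term divides it; move 18x_1 to the remainder.
  leading term x_2: no divisor's leading term divides it; move -x_2 to the remainder.
  remainder -12x_1x_2 - x_2^2 + 18x_1 - x_2 ≠ 0; add k_4 = -12x_1x_2 - x_2^2 + 18x_1 - x_2 to the basis.

S(h_1,k_4): lcm = x_1^2x_2. S = -1/12x_1x_2^2 - 9/2x_1^2 - 73/12x_1x_2 - 18x_1 - 6x_2 - 6.
  leading term x_1x_2^2: subtract (1/144x_2)·k_4 from -1/12x_1x_2^2 - 9/2x_1^2 - 73/12x_1x_2 - 18x_1 - 6x_2 - 6 → 1/144x_2^3 - 9/2x_1^2 - 149/24x_1x_2 + 1/144x_2^2 - 18x_1 - 6x_2 - 6
  leading term x_2^3: no divisor's leading term divides it; move 1/144x_2^3 to the remainder.
  leading term x_1^2: subtract (9/28)·k_3 from -9/2x_1^2 - 149/24x_1x_2 + 1/144x_2^2 - 18x_1 - 6x_2 - 6 → -149/24x_1x_2 + 1/144x_2^2 + 9x_1 - 3/2x_2 - 3/2
  leading term x_1x_2: subtract (149/288)·k_4 from -149/24x_1x_2 + 1/144x_2^2 + 9x_1 - 3/2x_2 - 3/2 → 151/288x_2^2 - 5/16x_1 - 283/288x_2 - 3/2
  leading term x_2^2: no divisor's leading term divides it; move 151/288x_2^2 to the remainder.
  leading term x_1: no divisor's leading term divides it; move -5/16x_1 to the remainder.
  leading term x_2: no divisor's leading term divides it; move -283/288x_2 to the remainder.
  leading term 1: no divisor's leading term divides it; move -3/2 to the remainder.
  remainder 1/144x_2^3 + 151/288x_2^2 - 5/16x_1 - 283/288x_2 - 3/2 ≠ 0; add k_5 = 1/144x_2^3 + 151/288x_2^2 - 5/16x_1 - 283/288x_2 - 3/2 to the basis.

The other S-polynomials (S(h_2,k_3), S(h_2,k_4), S(k_3,k_4), S(h_1,k_5), S(h_2,k_5), S(k_3,k_5), S(k_4,k_5)) all reduce to 0 modulo the current basis, so we have a Gröbner basis.
Inter-reduce: drop elements whose leading term is divisible by another's, tail-reduce, and make monic.
Reduced Gröbner basis: {x_2^3 + 151/2x_2^2 - 45x_1 - 283/2x_2 - 216, x_1^2 + 6x_1 + x_2 + 1, x_1x_2 + 1/12x_2^2 - 3/2x_1 + 1/12x_2}.

The two bases agree; hence the ideals are identical.

Yes, the ideals are equal.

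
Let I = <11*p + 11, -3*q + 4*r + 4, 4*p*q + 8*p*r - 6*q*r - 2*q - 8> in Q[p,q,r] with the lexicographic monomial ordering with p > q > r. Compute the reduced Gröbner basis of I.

Buchberger's algorithm terminates because the ascending chain of leading-term ideals stabilizes.

f_1 = 11*p + 11, LT = p.
f_2 = -3*q + 4*r + 4, LT = q.
f_3 = 4*p*q + 8*p*r - 6*q*r - 2*q - 8, LT = p*q.

S(f_1,f_2): leading monomials are coprime, so the S-polynomial reduces to 0 (Buchberger's first criterion).
S(f_1,f_3): lcm = p*q. S = -2*p*r + 3/2*q*r + 3/2*q + 2.
  leading term p*r: subtract (-2/11*r)·f_1 from -2*p*r + 3/2*q*r + 3/2*q + 2 → 3/2*q*r + 3/2*q + 2*r + 2
  leading term q*r: subtract (-1/2*r)·f_2 from 3/2*q*r + 3/2*q + 2*r + 2 → 3/2*q + 2*r**2 + 4*r + 2
  leading term q: subtract (-1/2)·f_2 from 3/2*q + 2*r**2 + 4*r + 2 → 2*r**2 + 6*r + 4
  leading term r**2: no divisor's leading term divides it; move 2*r**2 to the remainder.
  leading term r: no divisor's leading term divides it; move 6*r to the remainder.
  leading term 1: no divisor's leading term divides it; move 4 to the remainder.
  remainder 2*r**2 + 6*r + 4 ≠ 0; add g_4 = 2*r**2 + 6*r + 4 to the basis.

S(f_2,f_3): lcm = p*q. S = -10/3*p*r - 4/3*p + 3/2*q*r + 1/2*q + 2.
  leading term p*r: subtract (-10/33*r)·f_1 from -10/3*p*r - 4/3*p + 3/2*q*r + 1/2*q + 2 → -4/3*p + 3/2*q*r + 1/2*q + 10/3*r + 2
  leading term p: subtract (-4/33)·f_1 from -4/3*p + 3/2*q*r + 1/2*q + 10/3*r + 2 → 3/2*q*r + 1/2*q + 10/3*r + 10/3
  leading term q*r: subtract (-1/2*r)·f_2 from 3/2*q*r + 1/2*q + 10/3*r + 10/3 → 1/2*q + 2*r**2 + 16/3*r + 10/3
  leading term q: subtract (-1/6)·f_2 from 1/2*q + 2*r**2 + 16/3*r + 10/3 → 2*r**2 + 6*r + 4
  leading term r**2: subtract (1)·g_4 from 2*r**2 + 6*r + 4 → 0
  remainder 0.

S(f_1,g_4): leading monomials are coprime, so the S-polynomial reduces to 0 (Buchberger's first criterion).
S(f_2,g_4): leading monomials are coprime, so the S-polynomial reduces to 0 (Buchberger's first criterion).
S(f_3,g_4): leading monomials are coprime, so the S-polynomial reduces to 0 (Buchberger's first criterion).
Every S-polynomial of the final basis reduces to 0, so we have a Gröbner basis.
Inter-reduce: drop elements whose leading term is divisible by another's, tail-reduce, and make monic.

G = {p + 1, q - 4/3*r - 4/3, r**2 + 3*r + 2}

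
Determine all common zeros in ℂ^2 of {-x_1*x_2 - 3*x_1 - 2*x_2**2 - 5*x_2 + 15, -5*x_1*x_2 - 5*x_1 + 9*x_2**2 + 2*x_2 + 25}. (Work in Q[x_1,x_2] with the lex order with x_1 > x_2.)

{(5, 0), (-119/38 + 37*sqrt(1385)/190, -32/19 + sqrt(1385)/19), (-37*sqrt(1385)/190 - 119/38, -sqrt(1385)/19 - 32/19)}

Compute a lex Gröbner basis by Buchberger's algorithm.
f_1 = -x_1*x_2 - 3*x_1 - 2*x_2**2 - 5*x_2 + 15, LT = x_1*x_2.
f_2 = -5*x_1*x_2 - 5*x_1 + 9*x_2**2 + 2*x_2 + 25, LT = x_1*x_2.

S(f_1,f_2): lcm = x_1*x_2. S = 2*x_1 + 19/5*x_2**2 + 27/5*x_2 - 10.
  leading term x_1: no divisor's leading term divides it; move 2*x_1 to the remainder.
  leading term x_2**2: no divisor's leading term divides it; move 19/5*x_2**2 to the remainder.
  leading term x_2: no divisor's leading term divides it; move 27/5*x_2 to the remainder.
  leading term 1: no divisor's leading term divides it; move -10 to the remainder.
  remainder 2*x_1 + 19/5*x_2**2 + 27/5*x_2 - 10 ≠ 0; add h_3 = 2*x_1 + 19/5*x_2**2 + 27/5*x_2 - 10 to the basis.

S(f_1,h_3): lcm = x_1*x_2. S = 3*x_1 - 19/10*x_2**3 - 7/10*x_2**2 + 10*x_2 - 15.
  leading term x_1: subtract (3/2)·h_3 from 3*x_1 - 19/10*x_2**3 - 7/10*x_2**2 + 10*x_2 - 15 → -19/10*x_2**3 - 32/5*x_2**2 + 19/10*x_2
  leading term x_2**3: no divisor's leading term divides it; move -19/10*x_2**3 to the remainder.
  leading term x_2**2: no divisor's leading term divides it; move -32/5*x_2**2 to the remainder.
  leading term x_2: no divisor's leading term divides it; move 19/10*x_2 to the remainder.
  remainder -19/10*x_2**3 - 32/5*x_2**2 + 19/10*x_2 ≠ 0; add h_4 = -19/10*x_2**3 - 32/5*x_2**2 + 19/10*x_2 to the basis.

The other S-polynomials (S(f_2,h_3), S(f_1,h_4), S(f_2,h_4), S(h_3,h_4)) all reduce to 0 modulo the current basis, so we have a Gröbner basis.
Inter-reduce: drop elements whose leading term is divisible by another's, tail-reduce, and make monic.
Reduced Gröbner basis: {x_1 + 19/10*x_2**2 + 27/10*x_2 - 5, x_2**3 + 64/19*x_2**2 - x_2}.

A lex Gröbner basis eliminates variables successively. Here x_2**3 + 64/19*x_2**2 - x_2 depends only on x_2, with roots {0, -32/19 + sqrt(1385)/19, -sqrt(1385)/19 - 32/19}; lifting each root through the earlier basis elements recovers the full solutions.
  x_2 = 0: the earlier basis element becomes x_1 - 5 = 0, giving x_1 = 5 — point (5, 0).
  x_2 = -32/19 + sqrt(1385)/19: the earlier basis element becomes x_1 - 37*sqrt(1385)/190 + 119/38 = 0, giving x_1 = -119/38 + 37*sqrt(1385)/190 — point (-119/38 + 37*sqrt(1385)/190, -32/19 + sqrt(1385)/19).
  x_2 = -sqrt(1385)/19 - 32/19: the earlier basis element becomes x_1 + 119/38 + 37*sqrt(1385)/190 = 0, giving x_1 = -37*sqrt(1385)/190 - 119/38 — point (-37*sqrt(1385)/190 - 119/38, -sqrt(1385)/19 - 32/19).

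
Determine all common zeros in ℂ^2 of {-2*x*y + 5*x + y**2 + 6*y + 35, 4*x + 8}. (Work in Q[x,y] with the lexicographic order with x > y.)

Compute a lex Gröbner basis by Buchberger's algorithm.
f_1 = -2*x*y + 5*x + y**2 + 6*y + 35, LT = x*y.
f_2 = 4*x + 8, LT = x.

S(f_1,f_2): lcm = x*y. S = -5/2*x - 1/2*y**2 - 5*y - 35/2.
  leading term x: subtract (-5/8)·f_2 from -5/2*x - 1/2*y**2 - 5*y - 35/2 → -1/2*y**2 - 5*y - 25/2
  leading term y**2: no divisor's leading term divides it; move -1/2*y**2 to the remainder.
  leading term y: no divisor's leading term divides it; move -5*y to the remainder.
  leading term 1: no divisor's leading term divides it; move -25/2 to the remainder.
  remainder -1/2*y**2 - 5*y - 25/2 ≠ 0; add h_3 = -1/2*y**2 - 5*y - 25/2 to the basis.

S(f_1,h_3): lcm = x*y**2. S = -25/2*x*y - 25*x - 1/2*y**3 - 3*y**2 - 35/2*y.
  leading term x*y: subtract (25/4)·f_1 from -25/2*x*y - 25*x - 1/2*y**3 - 3*y**2 - 35/2*y → -225/4*x - 1/2*y**3 - 37/4*y**2 - 55*y - 875/4
  leading term x: subtract (-225/16)·f_2 from -225/4*x - 1/2*y**3 - 37/4*y**2 - 55*y - 875/4 → -1/2*y**3 - 37/4*y**2 - 55*y - 425/4
  leading term y**3: subtract (y)·h_3 from -1/2*y**3 - 37/4*y**2 - 55*y - 425/4 → -17/4*y**2 - 85/2*y - 425/4
  leading term y**2: subtract (17/2)·h_3 from -17/4*y**2 - 85/2*y - 425/4 → 0
  remainder 0.

S(f_2,h_3): leading monomials are coprime, so the S-polynomial reduces to 0 (Buchberger's first criterion).
Every S-polynomial of the final basis reduces to 0, so we have a Gröbner basis.
Inter-reduce: drop elements whose leading term is divisible by another's, tail-reduce, and make monic.
Reduced Gröbner basis: {x + 2, y**2 + 10*y + 25}.

The lex basis is triangular: the last element involves only y. Solving y**2 + 10*y + 25 = 0 gives y ∈ {-5}; substituting each value into the earlier elements determines the remaining variables.
  y = -5: the earlier basis element becomes x + 2 = 0, giving x = -2 — point (-2, -5).

{(-2, -5)}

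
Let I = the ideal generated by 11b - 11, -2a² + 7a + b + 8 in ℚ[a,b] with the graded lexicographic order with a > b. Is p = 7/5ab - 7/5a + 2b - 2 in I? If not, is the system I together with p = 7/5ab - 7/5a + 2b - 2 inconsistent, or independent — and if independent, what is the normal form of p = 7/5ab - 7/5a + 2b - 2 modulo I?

7/5ab - 7/5a + 2b - 2 lies in I (it reduces to 0).

First compute the reduced Gröbner basis of I by Buchberger's algorithm.
f_1 = 11b - 11, LT = b.
f_2 = -2a² + 7a + b + 8, LT = a².

The S-polynomials (S(f_1,f_2)) all reduce to 0 modulo the current basis, so we have a Gröbner basis.
Inter-reduce: drop elements whose leading term is divisible by another's, tail-reduce, and make monic.
Reduced Gröbner basis: {a² - 7/2a - 9/2, b - 1}.
Label its elements g_1 = a² - 7/2a - 9/2, g_2 = b - 1.

Reduce p = 7/5ab - 7/5a + 2b - 2 modulo G:
  leading term ab: subtract (7/5a)·g_2 from 7/5ab - 7/5a + 2b - 2 → 2b - 2
  leading term b: subtract (2)·g_2 from 2b - 2 → 0
  normal form = 0.
Since the normal form is 0, p ∈ I.

Ideal membership is decidable via reduction modulo a Gröbner basis.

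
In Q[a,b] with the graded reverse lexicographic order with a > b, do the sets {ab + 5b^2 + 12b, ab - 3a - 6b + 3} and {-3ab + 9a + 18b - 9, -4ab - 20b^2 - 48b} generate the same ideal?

Yes, the ideals are equal.

For a fixed monomial order, each ideal has a unique reduced Gröbner basis; comparing bases decides equality.
Buchberger on the first generating set:
f_1 = ab + 5b^2 + 12b, LT = ab.
f_2 = ab - 3a - 6b + 3, LT = ab.

S(f_1,f_2): lcm = ab. S = 5b^2 + 3a + 18b - 3.
  leading term b^2: no divisor's leading term divides it; move 5b^2 to the remainder.
  leading term a: no divisor's leading term divides it; move 3a to the remainder.
  leading term b: no divisor's leading term divides it; move 18b to the remainder.
  leading term 1: no divisor's leading term divides it; move -3 to the remainder.
  remainder 5b^2 + 3a + 18b - 3 ≠ 0; add g_3 = 5b^2 + 3a + 18b - 3 to the basis.

S(f_1,g_3): lcm = ab^2. S = 5b^3 - 3/5a^2 - 18/5ab + 12b^2 + 3/5a.
  leading term b^3: subtract (b)·g_3 from 5b^3 - 3/5a^2 - 18/5ab + 12b^2 + 3/5a → -3/5a^2 - 33/5ab - 6b^2 + 3/5a + 3b
  leading term a^2: no divisor's leading term divides it; move -3/5a^2 to the remainder.
  leading term ab: subtract (-33/5)·f_1 from -33/5ab - 6b^2 + 3/5a + 3b → 27b^2 + 3/5a + 411/5b
  leading term b^2: subtract (27/5)·g_3 from 27b^2 + 3/5a + 411/5b → -78/5a - 15b + 81/5
  leading term a: no divisor's leading term divides it; move -78/5a to the remainder.
  leading term b: no divisor's leading term divides it; move -15b to the remainder.
  leading term 1: no divisor's leading term divides it; move 81/5 to the remainder.
  remainder -3/5a^2 - 78/5a - 15b + 81/5 ≠ 0; add g_4 = -3/5a^2 - 78/5a - 15b + 81/5 to the basis.

The other S-polynomials (S(f_2,g_3), S(f_1,g_4), S(f_2,g_4), S(g_3,g_4)) all reduce to 0 modulo the current basis, so we have a Gröbner basis.
Inter-reduce: drop elements whose leading term is divisible by another's, tail-reduce, and make monic.
Reduced Gröbner basis: {a^2 + 26a + 25b - 27, ab - 3a - 6b + 3, b^2 + 3/5a + 18/5b - 3/5}.

Buchberger on the second generating set:
h_1 = -3ab + 9a + 18b - 9, LT = ab.
h_2 = -4ab - 20b^2 - 48b, LT = ab.

S(h_1,h_2): lcm = ab. S = -5b^2 - 3a - 18b + 3.
  leading term b^2: no divisor's leading term divides it; move -5b^2 to the remainder.
  leading term a: no divisor's leading term divides it; move -3a to the remainder.
  leading term b: no divisor's leading term divides it; move -18b to the remainder.
  leading term 1: no divisor's leading term divides it; move 3 to the remainder.
  remainder -5b^2 - 3a - 18b + 3 ≠ 0; add k_3 = -5b^2 - 3a - 18b + 3 to the basis.

S(h_1,k_3): lcm = ab^2. S = -3/5a^2 - 33/5ab - 6b^2 + 3/5a + 3b.
  leading term a^2: no divisor's leading term divides it; move -3/5a^2 to the remainder.
  leading term ab: subtract (11/5)·h_1 from -33/5ab - 6b^2 + 3/5a + 3b → -6b^2 - 96/5a - 183/5b + 99/5
  leading term b^2: subtract (6/5)·k_3 from -6b^2 - 96/5a - 183/5b + 99/5 → -78/5a - 15b + 81/5
  leading term a: no divisor's leading term divides it; move -78/5a to the remainder.
  leading term b: no divisor's leading term divides it; move -15b to the remainder.
  leading term 1: no divisor's leading term divides it; move 81/5 to the remainder.
  remainder -3/5a^2 - 78/5a - 15b + 81/5 ≠ 0; add k_4 = -3/5a^2 - 78/5a - 15b + 81/5 to the basis.

The other S-polynomials (S(h_2,k_3), S(h_1,k_4), S(h_2,k_4), S(k_3,k_4)) all reduce to 0 modulo the current basis, so we have a Gröbner basis.
Inter-reduce: drop elements whose leading term is divisible by another's, tail-reduce, and make monic.
Reduced Gröbner basis: {a^2 + 26a + 25b - 27, ab - 3a - 6b + 3, b^2 + 3/5a + 18/5b - 3/5}.

Same reduced basis, so the two generating sets span the same ideal.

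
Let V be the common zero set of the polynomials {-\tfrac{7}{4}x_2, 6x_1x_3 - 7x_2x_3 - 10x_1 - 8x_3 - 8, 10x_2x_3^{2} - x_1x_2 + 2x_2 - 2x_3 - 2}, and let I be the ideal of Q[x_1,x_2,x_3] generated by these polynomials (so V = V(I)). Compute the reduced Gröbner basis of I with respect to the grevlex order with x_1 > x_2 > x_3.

G = {x_1, x_2, x_3 + 1}

f_1 = -\tfrac{7}{4}x_2, LT = x_2.
f_2 = 6x_1x_3 - 7x_2x_3 - 10x_1 - 8x_3 - 8, LT = x_1x_3.
f_3 = 10x_2x_3^{2} - x_1x_2 + 2x_2 - 2x_3 - 2, LT = x_2x_3^{2}.

S(f_1,f_3): lcm = x_2x_3^{2}. S = \tfrac{1}{10}x_1x_2 - \tfrac{1}{5}x_2 + \tfrac{1}{5}x_3 + \tfrac{1}{5}.
  reduce S modulo (f_1, f_2, f_3):
  remainder \tfrac{1}{5}x_3 + \tfrac{1}{5} ≠ 0; add g_4 = \tfrac{1}{5}x_3 + \tfrac{1}{5} to the basis.

S(f_2,f_3): lcm = x_1x_2x_3^{2}. S = -\tfrac{7}{6}x_2^{2}x_3^{2} + \tfrac{1}{10}x_1^{2}x_2 - \tfrac{5}{3}x_1x_2x_3 - \tfrac{4}{3}x_2x_3^{2} - \tfrac{1}{5}x_1x_2 + \tfrac{1}{5}x_1x_3 - \tfrac{4}{3}x_2x_3 + \tfrac{1}{5}x_1.
  reduce S modulo (f_1, f_2, f_3, g_4):
  remainder \tfrac{8}{15}x_1 ≠ 0; add g_5 = \tfrac{8}{15}x_1 to the basis.

The other S-polynomials (S(f_1,f_2), S(f_1,g_4), S(f_2,g_4), S(f_3,g_4), S(f_1,g_5), S(f_2,g_5), S(f_3,g_5), S(g_4,g_5)) all reduce to 0 modulo the current basis, so we have a Gröbner basis.
Inter-reduce: drop elements whose leading term is divisible by another's, tail-reduce, and make monic.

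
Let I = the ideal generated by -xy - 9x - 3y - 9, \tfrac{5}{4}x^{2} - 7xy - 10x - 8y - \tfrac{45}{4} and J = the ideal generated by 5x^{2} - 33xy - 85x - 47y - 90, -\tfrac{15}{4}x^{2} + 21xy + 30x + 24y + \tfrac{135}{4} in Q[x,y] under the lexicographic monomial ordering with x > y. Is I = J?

Yes, the ideals are equal.

Two ideals are equal iff their reduced Gröbner bases coincide (the reduced basis is unique for a fixed ordering).
Buchberger on the first generating set:
f_1 = -xy - 9x - 3y - 9, LT = xy.
f_2 = \tfrac{5}{4}x^{2} - 7xy - 10x - 8y - \tfrac{45}{4}, LT = x^{2}.

S(f_1,f_2): lcm = x^{2}y. S = 9x^{2} + \tfrac{28}{5}xy^{2} + 11xy + 9x + \tfrac{32}{5}y^{2} + 9y.
  reduce S modulo (f_1, f_2):
  remainder -18x - \tfrac{52}{5}y^{2} - \tfrac{84}{5}y - 18 ≠ 0; add g_3 = -18x - \tfrac{52}{5}y^{2} - \tfrac{84}{5}y - 18 to the basis.

S(f_1,g_3): lcm = xy. S = 9x - \tfrac{26}{45}y^{3} - \tfrac{14}{15}y^{2} + 2y + 9.
  reduce S modulo (f_1, f_2, g_3):
  remainder -\tfrac{26}{45}y^{3} - \tfrac{92}{15}y^{2} - \tfrac{32}{5}y ≠ 0; add g_4 = -\tfrac{26}{45}y^{3} - \tfrac{92}{15}y^{2} - \tfrac{32}{5}y to the basis.

The other S-polynomials (S(f_2,g_3), S(f_1,g_4), S(f_2,g_4), S(g_3,g_4)) all reduce to 0 modulo the current basis, so we have a Gröbner basis.
Inter-reduce: drop elements whose leading term is divisible by another's, tail-reduce, and make monic.
Reduced Gröbner basis: {x + \tfrac{26}{45}y^{2} + \tfrac{14}{15}y + 1, y^{3} + \tfrac{138}{13}y^{2} + \tfrac{144}{13}y}.

Buchberger on the second generating set:
h_1 = 5x^{2} - 33xy - 85x - 47y - 90, LT = x^{2}.
h_2 = -\tfrac{15}{4}x^{2} + 21xy + 30x + 24y + \tfrac{135}{4}, LT = x^{2}.

S(h_1,h_2): lcm = x^{2}. S = -xy - 9x - 3y - 9.
  reduce S modulo (h_1, h_2):
  remainder -xy - 9x - 3y - 9 ≠ 0; add k_3 = -xy - 9x - 3y - 9 to the basis.

S(h_1,k_3): lcm = x^{2}y. S = -9x^{2} - \tfrac{33}{5}xy^{2} - 20xy - 9x - \tfrac{47}{5}y^{2} - 18y.
  reduce S modulo (h_1, h_2, k_3):
  remainder 18x + \tfrac{52}{5}y^{2} + \tfrac{84}{5}y + 18 ≠ 0; add k_4 = 18x + \tfrac{52}{5}y^{2} + \tfrac{84}{5}y + 18 to the basis.

S(k_3,k_4): lcm = xy. S = 9x - \tfrac{26}{45}y^{3} - \tfrac{14}{15}y^{2} + 2y + 9.
  reduce S modulo (h_1, h_2, k_3, k_4):
  remainder -\tfrac{26}{45}y^{3} - \tfrac{92}{15}y^{2} - \tfrac{32}{5}y ≠ 0; add k_5 = -\tfrac{26}{45}y^{3} - \tfrac{92}{15}y^{2} - \tfrac{32}{5}y to the basis.

The other S-polynomials (S(h_2,k_3), S(h_1,k_4), S(h_2,k_4), S(h_1,k_5), S(h_2,k_5), S(k_3,k_5), S(k_4,k_5)) all reduce to 0 modulo the current basis, so we have a Gröbner basis.
Inter-reduce: drop elements whose leading term is divisible by another's, tail-reduce, and make monic.
Reduced Gröbner basis: {x + \tfrac{26}{45}y^{2} + \tfrac{14}{15}y + 1, y^{3} + \tfrac{138}{13}y^{2} + \tfrac{144}{13}y}.

The two bases agree; hence the ideals are identical.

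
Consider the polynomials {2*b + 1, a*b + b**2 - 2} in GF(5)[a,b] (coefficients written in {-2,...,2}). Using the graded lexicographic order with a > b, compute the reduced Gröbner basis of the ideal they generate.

f_1 = 2*b + 1, LT = b.
f_2 = a*b + b**2 - 2, LT = a*b.

S(f_1,f_2): lcm = a*b. S = -b**2 - 2*a + 2.
  leading term b**2: subtract (2*b)·f_1 from -b**2 - 2*a + 2 → -2*a - 2*b + 2
  leading term a: no divisor's leading term divides it; move -2*a to the remainder.
  leading term b: subtract (-1)·f_1 from -2*b + 2 → -2
  leading term 1: no divisor's leading term divides it; move -2 to the remainder.
  remainder -2*a - 2 ≠ 0; add g_3 = -2*a - 2 to the basis.

The other S-polynomials (S(f_1,g_3), S(f_2,g_3)) all reduce to 0 modulo the current basis, so we have a Gröbner basis.
Inter-reduce: drop elements whose leading term is divisible by another's, tail-reduce, and make monic.

G = {a + 1, b - 2}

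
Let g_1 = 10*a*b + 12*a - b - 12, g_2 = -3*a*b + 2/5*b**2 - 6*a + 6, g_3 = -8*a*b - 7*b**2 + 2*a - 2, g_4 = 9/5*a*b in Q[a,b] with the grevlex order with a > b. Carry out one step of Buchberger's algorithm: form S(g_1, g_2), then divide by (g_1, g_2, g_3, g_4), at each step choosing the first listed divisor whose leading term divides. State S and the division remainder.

lcm(LM(g_1), LM(g_2)) = a*b.
S = (lcm/LT(g_1))·g_1 − (lcm/LT(g_2))·g_2 = 2/15*b**2 - 4/5*a - 1/10*b + 4/5.
Reduce S modulo (g_1, g_2, g_3, g_4) in that order:
  leading term b**2: no divisor's leading term divides it; move 2/15*b**2 to the remainder.
  leading term a: no divisor's leading term divides it; move -4/5*a to the remainder.
  leading term b: no divisor's leading term divides it; move -1/10*b to the remainder.
  leading term 1: no divisor's leading term divides it; move 4/5 to the remainder.
The remainder 2/15*b**2 - 4/5*a - 1/10*b + 4/5 is nonzero, so it would be added as the next basis element.

S(g_1, g_2) = 2/15*b**2 - 4/5*a - 1/10*b + 4/5; remainder on division = 2/15*b**2 - 4/5*a - 1/10*b + 4/5.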